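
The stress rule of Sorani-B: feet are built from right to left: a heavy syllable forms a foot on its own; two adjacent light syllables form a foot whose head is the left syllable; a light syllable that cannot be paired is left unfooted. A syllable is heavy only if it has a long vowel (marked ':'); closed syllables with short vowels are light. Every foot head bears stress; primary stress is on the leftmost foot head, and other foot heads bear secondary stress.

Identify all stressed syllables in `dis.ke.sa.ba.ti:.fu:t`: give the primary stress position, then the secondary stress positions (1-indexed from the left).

Weights: 1 dis L, 2 ke L, 3 sa L, 4 ba L, 5 ti: H, 6 fu:t H.
Parse right to left (heavy = foot alone; LL = one foot; stranded L unfooted): (ˈdis.ke) (ˈsa.ba) (ˈti:) (ˈfu:t).
Foot heads: 1, 3, 5, 6.
Primary stress on the leftmost head = syllable 1.
Secondary stress on 3, 5, 6: ˈdis.ke.ˌsa.ba.ˌti:.ˌfu:t.

primary 1, secondary 3, 5, 6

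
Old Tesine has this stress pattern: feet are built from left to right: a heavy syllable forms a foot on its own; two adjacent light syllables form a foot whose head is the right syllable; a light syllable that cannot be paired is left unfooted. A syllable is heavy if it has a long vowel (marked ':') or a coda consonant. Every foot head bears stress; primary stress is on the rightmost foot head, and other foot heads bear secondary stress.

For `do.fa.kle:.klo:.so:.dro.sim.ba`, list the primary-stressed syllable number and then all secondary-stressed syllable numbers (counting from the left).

Weights: 1 do L, 2 fa L, 3 kle: H, 4 klo: H, 5 so: H, 6 dro L, 7 sim H, 8 ba L.
Parse left to right (heavy = foot alone; LL = one foot; stranded L unfooted): (do.ˈfa) (ˈkle:) (ˈklo:) (ˈso:) dro (ˈsim) ba.
Foot heads: 2, 3, 4, 5, 7.
Primary stress on the rightmost head = syllable 7.
Secondary stress on 2, 3, 4, 5: do.ˌfa.ˌkle:.ˌklo:.ˌso:.dro.ˈsim.ba.

primary 7, secondary 2, 3, 4, 5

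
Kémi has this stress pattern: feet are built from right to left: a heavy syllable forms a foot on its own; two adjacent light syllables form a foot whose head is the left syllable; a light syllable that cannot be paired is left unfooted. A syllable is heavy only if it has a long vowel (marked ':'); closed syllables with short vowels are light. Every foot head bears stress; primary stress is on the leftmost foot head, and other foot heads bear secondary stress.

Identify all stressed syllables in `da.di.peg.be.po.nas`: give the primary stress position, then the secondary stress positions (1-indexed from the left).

primary 1, secondary 3, 5

Weights: 1 da L, 2 di L, 3 peg L, 4 be L, 5 po L, 6 nas L.
Parse right to left (heavy = foot alone; LL = one foot; stranded L unfooted): (ˈda.di) (ˈpeg.be) (ˈpo.nas).
Foot heads: 1, 3, 5.
Primary stress on the leftmost head = syllable 1.
Secondary stress on 3, 5: ˈda.di.ˌpeg.be.ˌpo.nas.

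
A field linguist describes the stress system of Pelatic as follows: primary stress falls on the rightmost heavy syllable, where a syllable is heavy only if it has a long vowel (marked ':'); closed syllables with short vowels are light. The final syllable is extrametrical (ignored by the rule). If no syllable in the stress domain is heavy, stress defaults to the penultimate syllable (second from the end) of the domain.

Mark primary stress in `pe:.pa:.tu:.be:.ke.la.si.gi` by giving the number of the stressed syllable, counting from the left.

4

The final syllable (8, gi) is extrametrical; the stress domain is syllables 1–7.
Weights: 1 pe: H, 2 pa: H, 3 tu: H, 4 be: H, 5 ke L, 6 la L, 7 si L.
Heavy syllables in the domain: 1, 2, 3, 4. The rightmost is syllable 4 (be:).
Primary stress: syllable 4 → pe:.pa:.tu:.ˈbe:.ke.la.si.gi.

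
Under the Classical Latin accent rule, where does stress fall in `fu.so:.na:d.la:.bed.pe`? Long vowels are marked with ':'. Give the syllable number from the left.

5

Classical Latin: stress the penult if heavy (long vowel or closed), else the antepenult.
Weights: 4 la: H, 5 bed H, 6 pe L.
The penult (syllable 5, bed) is heavy, so it takes stress.
Stress on syllable 5: fu.so:.na:d.la:.ˈbed.pe.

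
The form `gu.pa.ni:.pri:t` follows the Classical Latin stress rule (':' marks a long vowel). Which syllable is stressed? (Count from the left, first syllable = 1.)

Classical Latin: stress the penult if heavy (long vowel or closed), else the antepenult.
Weights: 2 pa L, 3 ni: H, 4 pri:t H.
The penult (syllable 3, ni:) is heavy, so it takes stress.
Stress on syllable 3: gu.pa.ˈni:.pri:t.

3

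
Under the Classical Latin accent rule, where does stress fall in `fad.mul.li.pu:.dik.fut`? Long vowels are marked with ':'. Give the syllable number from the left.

5

Classical Latin: stress the penult if heavy (long vowel or closed), else the antepenult.
Weights: 4 pu: H, 5 dik H, 6 fut H.
The penult (syllable 5, dik) is heavy, so it takes stress.
Stress on syllable 5: fad.mul.li.pu:.ˈdik.fut.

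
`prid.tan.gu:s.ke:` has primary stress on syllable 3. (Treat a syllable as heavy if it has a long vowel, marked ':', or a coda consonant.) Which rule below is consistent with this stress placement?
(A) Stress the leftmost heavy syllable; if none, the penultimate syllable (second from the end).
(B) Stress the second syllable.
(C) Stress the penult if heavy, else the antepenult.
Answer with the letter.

Rule A → syllable 1 (observed: 3).
Rule B → syllable 2 (observed: 3).
Rule C → syllable 3 ✓.

C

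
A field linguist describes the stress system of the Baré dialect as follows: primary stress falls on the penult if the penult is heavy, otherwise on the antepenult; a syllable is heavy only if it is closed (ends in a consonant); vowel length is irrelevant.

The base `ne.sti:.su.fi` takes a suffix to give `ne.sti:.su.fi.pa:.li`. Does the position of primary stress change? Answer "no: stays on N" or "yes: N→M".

Base `ne.sti:.su.fi` (4 syllables):
  Weights: 2 sti: L, 3 su L, 4 fi L.
  The penult (syllable 3, su) is light, so stress falls on the antepenult (syllable 2, sti:).
  → primary stress on syllable 2.
Suffixed `ne.sti:.su.fi.pa:.li` (6 syllables):
  Weights: 4 fi L, 5 pa: L, 6 li L.
  The penult (syllable 5, pa:) is light, so stress falls on the antepenult (syllable 4, fi).
  → primary stress on syllable 4.

yes: 2→4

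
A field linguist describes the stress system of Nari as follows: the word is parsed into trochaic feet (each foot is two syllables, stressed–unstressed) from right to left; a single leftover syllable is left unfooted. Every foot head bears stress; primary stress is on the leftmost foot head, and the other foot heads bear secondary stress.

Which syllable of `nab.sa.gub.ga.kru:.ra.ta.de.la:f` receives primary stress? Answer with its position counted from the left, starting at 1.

Parse right to left into trochaic (ˈσσ) feet: nab (ˈsa.gub) (ˈga.kru:) (ˈra.ta) (ˈde.la:f). Syllable 1 is left unfooted.
Foot heads (stressed positions): 2, 4, 6, 8.
End Rule Leftmost: primary stress on the leftmost head = syllable 2.
Primary stress: syllable 2 → nab.ˈsa.gub.ga.kru:.ra.ta.de.la:f.

2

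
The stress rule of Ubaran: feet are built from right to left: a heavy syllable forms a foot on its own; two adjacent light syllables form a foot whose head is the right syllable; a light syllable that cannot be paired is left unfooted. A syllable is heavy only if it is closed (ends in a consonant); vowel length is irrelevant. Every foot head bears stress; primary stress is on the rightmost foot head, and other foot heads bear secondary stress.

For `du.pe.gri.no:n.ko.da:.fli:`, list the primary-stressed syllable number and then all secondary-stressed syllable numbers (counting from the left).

primary 7, secondary 3, 4

Weights: 1 du L, 2 pe L, 3 gri L, 4 no:n H, 5 ko L, 6 da: L, 7 fli: L.
Parse right to left (heavy = foot alone; LL = one foot; stranded L unfooted): du (pe.ˈgri) (ˈno:n) ko (da:.ˈfli:).
Foot heads: 3, 4, 7.
Primary stress on the rightmost head = syllable 7.
Secondary stress on 3, 4: du.pe.ˌgri.ˌno:n.ko.da:.ˈfli:.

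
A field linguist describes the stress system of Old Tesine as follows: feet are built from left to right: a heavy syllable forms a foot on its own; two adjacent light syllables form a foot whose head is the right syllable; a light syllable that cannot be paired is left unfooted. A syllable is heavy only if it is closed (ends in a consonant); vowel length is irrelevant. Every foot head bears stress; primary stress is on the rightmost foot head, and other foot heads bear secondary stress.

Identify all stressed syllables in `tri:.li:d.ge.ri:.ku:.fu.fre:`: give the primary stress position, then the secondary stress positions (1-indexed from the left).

primary 6, secondary 2, 4

Weights: 1 tri: L, 2 li:d H, 3 ge L, 4 ri: L, 5 ku: L, 6 fu L, 7 fre: L.
Parse left to right (heavy = foot alone; LL = one foot; stranded L unfooted): tri: (ˈli:d) (ge.ˈri:) (ku:.ˈfu) fre:.
Foot heads: 2, 4, 6.
Primary stress on the rightmost head = syllable 6.
Secondary stress on 2, 4: tri:.ˌli:d.ge.ˌri:.ku:.ˈfu.fre:.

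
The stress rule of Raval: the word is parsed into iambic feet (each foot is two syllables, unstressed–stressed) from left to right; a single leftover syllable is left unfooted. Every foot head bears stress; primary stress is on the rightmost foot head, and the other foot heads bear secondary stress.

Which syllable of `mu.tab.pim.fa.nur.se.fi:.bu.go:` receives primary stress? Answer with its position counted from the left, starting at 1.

Parse left to right into iambic (σˈσ) feet: (mu.ˈtab) (pim.ˈfa) (nur.ˈse) (fi:.ˈbu) go:. Syllable 9 is left unfooted.
Foot heads (stressed positions): 2, 4, 6, 8.
End Rule Rightmost: primary stress on the rightmost head = syllable 8.
Primary stress: syllable 8 → mu.tab.pim.fa.nur.se.fi:.ˈbu.go:.

8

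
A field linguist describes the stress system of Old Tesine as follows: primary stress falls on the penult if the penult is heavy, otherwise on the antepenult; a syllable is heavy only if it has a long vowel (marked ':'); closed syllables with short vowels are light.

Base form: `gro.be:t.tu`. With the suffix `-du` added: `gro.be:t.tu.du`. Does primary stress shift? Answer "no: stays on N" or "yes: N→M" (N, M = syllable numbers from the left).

no: stays on 2

Base `gro.be:t.tu` (3 syllables):
  Weights: 1 gro L, 2 be:t H, 3 tu L.
  The penult (syllable 2, be:t) is heavy, so it takes stress.
  → primary stress on syllable 2.
Suffixed `gro.be:t.tu.du` (4 syllables):
  Weights: 2 be:t H, 3 tu L, 4 du L.
  The penult (syllable 3, tu) is light, so stress falls on the antepenult (syllable 2, be:t).
  → primary stress on syllable 2.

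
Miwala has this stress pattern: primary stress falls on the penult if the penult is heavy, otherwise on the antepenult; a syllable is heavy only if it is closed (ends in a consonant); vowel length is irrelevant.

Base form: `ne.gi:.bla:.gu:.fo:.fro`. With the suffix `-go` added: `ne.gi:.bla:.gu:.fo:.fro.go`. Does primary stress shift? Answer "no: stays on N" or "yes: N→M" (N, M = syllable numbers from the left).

yes: 4→5

Base `ne.gi:.bla:.gu:.fo:.fro` (6 syllables):
  Weights: 4 gu: L, 5 fo: L, 6 fro L.
  The penult (syllable 5, fo:) is light, so stress falls on the antepenult (syllable 4, gu:).
  → primary stress on syllable 4.
Suffixed `ne.gi:.bla:.gu:.fo:.fro.go` (7 syllables):
  Weights: 5 fo: L, 6 fro L, 7 go L.
  The penult (syllable 6, fro) is light, so stress falls on the antepenult (syllable 5, fo:).
  → primary stress on syllable 5.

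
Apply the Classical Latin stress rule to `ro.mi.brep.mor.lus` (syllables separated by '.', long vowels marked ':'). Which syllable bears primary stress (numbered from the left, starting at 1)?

Classical Latin: stress the penult if heavy (long vowel or closed), else the antepenult.
Weights: 3 brep H, 4 mor H, 5 lus H.
The penult (syllable 4, mor) is heavy, so it takes stress.
Stress on syllable 4: ro.mi.brep.ˈmor.lus.

4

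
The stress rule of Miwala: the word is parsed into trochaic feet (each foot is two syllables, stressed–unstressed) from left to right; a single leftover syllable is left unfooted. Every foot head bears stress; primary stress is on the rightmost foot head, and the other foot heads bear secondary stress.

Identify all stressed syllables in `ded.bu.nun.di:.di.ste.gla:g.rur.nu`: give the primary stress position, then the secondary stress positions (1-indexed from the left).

Parse left to right into trochaic (ˈσσ) feet: (ˈded.bu) (ˈnun.di:) (ˈdi.ste) (ˈgla:g.rur) nu. Syllable 9 is left unfooted.
Foot heads (stressed positions): 1, 3, 5, 7.
End Rule Rightmost: primary stress on the rightmost head = syllable 7.
Secondary stress on 1, 3, 5: ˌded.bu.ˌnun.di:.ˌdi.ste.ˈgla:g.rur.nu.

primary 7, secondary 1, 3, 5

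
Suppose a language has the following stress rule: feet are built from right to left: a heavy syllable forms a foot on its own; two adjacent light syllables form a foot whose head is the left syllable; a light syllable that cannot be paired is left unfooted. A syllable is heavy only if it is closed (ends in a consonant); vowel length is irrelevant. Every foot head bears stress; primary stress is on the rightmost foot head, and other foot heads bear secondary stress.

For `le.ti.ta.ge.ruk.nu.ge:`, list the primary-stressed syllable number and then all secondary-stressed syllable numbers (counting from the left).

Weights: 1 le L, 2 ti L, 3 ta L, 4 ge L, 5 ruk H, 6 nu L, 7 ge: L.
Parse right to left (heavy = foot alone; LL = one foot; stranded L unfooted): (ˈle.ti) (ˈta.ge) (ˈruk) (ˈnu.ge:).
Foot heads: 1, 3, 5, 6.
Primary stress on the rightmost head = syllable 6.
Secondary stress on 1, 3, 5: ˌle.ti.ˌta.ge.ˌruk.ˈnu.ge:.

primary 6, secondary 1, 3, 5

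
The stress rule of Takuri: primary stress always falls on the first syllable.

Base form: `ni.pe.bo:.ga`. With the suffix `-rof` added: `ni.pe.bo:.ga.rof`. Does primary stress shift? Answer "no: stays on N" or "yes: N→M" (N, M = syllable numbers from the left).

Base `ni.pe.bo:.ga` (4 syllables):
  The word has 4 syllables; the first syllable is syllable 1 (ni).
  → primary stress on syllable 1.
Suffixed `ni.pe.bo:.ga.rof` (5 syllables):
  The word has 5 syllables; the first syllable is syllable 1 (ni).
  → primary stress on syllable 1.

no: stays on 1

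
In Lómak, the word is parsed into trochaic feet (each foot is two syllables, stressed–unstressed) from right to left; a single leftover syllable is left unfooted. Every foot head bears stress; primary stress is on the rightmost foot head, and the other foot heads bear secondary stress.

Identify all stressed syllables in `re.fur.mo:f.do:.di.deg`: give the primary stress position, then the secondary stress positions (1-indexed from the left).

primary 5, secondary 1, 3

Parse right to left into trochaic (ˈσσ) feet: (ˈre.fur) (ˈmo:f.do:) (ˈdi.deg).
Foot heads (stressed positions): 1, 3, 5.
End Rule Rightmost: primary stress on the rightmost head = syllable 5.
Secondary stress on 1, 3: ˌre.fur.ˌmo:f.do:.ˈdi.deg.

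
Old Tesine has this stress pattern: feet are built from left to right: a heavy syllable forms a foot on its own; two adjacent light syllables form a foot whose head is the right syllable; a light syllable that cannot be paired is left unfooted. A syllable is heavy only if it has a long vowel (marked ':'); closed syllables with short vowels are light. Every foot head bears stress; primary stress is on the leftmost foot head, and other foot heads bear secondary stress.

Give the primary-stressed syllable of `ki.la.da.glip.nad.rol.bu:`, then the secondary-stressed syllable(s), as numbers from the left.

primary 2, secondary 4, 6, 7

Weights: 1 ki L, 2 la L, 3 da L, 4 glip L, 5 nad L, 6 rol L, 7 bu: H.
Parse left to right (heavy = foot alone; LL = one foot; stranded L unfooted): (ki.ˈla) (da.ˈglip) (nad.ˈrol) (ˈbu:).
Foot heads: 2, 4, 6, 7.
Primary stress on the leftmost head = syllable 2.
Secondary stress on 4, 6, 7: ki.ˈla.da.ˌglip.nad.ˌrol.ˌbu:.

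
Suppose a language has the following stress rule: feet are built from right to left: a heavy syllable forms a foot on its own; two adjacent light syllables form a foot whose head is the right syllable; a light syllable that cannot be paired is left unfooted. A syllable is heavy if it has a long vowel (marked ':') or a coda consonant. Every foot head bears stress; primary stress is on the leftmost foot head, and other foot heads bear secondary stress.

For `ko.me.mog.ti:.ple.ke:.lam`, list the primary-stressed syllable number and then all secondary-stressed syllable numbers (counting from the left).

Weights: 1 ko L, 2 me L, 3 mog H, 4 ti: H, 5 ple L, 6 ke: H, 7 lam H.
Parse right to left (heavy = foot alone; LL = one foot; stranded L unfooted): (ko.ˈme) (ˈmog) (ˈti:) ple (ˈke:) (ˈlam).
Foot heads: 2, 3, 4, 6, 7.
Primary stress on the leftmost head = syllable 2.
Secondary stress on 3, 4, 6, 7: ko.ˈme.ˌmog.ˌti:.ple.ˌke:.ˌlam.

primary 2, secondary 3, 4, 6, 7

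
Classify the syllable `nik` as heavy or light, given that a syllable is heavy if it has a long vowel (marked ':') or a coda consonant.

`nik`: short vowel, closed (coda /k/). Closed → heavy.

heavy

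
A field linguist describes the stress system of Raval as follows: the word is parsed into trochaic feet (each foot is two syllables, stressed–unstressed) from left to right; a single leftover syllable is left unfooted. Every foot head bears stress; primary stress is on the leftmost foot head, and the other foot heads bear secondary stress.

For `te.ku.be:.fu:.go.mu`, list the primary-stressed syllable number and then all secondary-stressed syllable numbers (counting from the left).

Parse left to right into trochaic (ˈσσ) feet: (ˈte.ku) (ˈbe:.fu:) (ˈgo.mu).
Foot heads (stressed positions): 1, 3, 5.
End Rule Leftmost: primary stress on the leftmost head = syllable 1.
Secondary stress on 3, 5: ˈte.ku.ˌbe:.fu:.ˌgo.mu.

primary 1, secondary 3, 5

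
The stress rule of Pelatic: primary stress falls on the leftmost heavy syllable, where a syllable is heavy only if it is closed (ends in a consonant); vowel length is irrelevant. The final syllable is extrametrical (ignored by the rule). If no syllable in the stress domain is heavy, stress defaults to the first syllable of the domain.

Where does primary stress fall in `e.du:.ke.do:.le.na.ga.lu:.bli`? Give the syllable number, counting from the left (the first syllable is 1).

The final syllable (9, bli) is extrametrical; the stress domain is syllables 1–8.
Weights: 1 e L, 2 du: L, 3 ke L, 4 do: L, 5 le L, 6 na L, 7 ga L, 8 lu: L.
No heavy syllable in the domain; default to the first syllable of the domain = syllable 1.
Primary stress: syllable 1 → ˈe.du:.ke.do:.le.na.ga.lu:.bli.

1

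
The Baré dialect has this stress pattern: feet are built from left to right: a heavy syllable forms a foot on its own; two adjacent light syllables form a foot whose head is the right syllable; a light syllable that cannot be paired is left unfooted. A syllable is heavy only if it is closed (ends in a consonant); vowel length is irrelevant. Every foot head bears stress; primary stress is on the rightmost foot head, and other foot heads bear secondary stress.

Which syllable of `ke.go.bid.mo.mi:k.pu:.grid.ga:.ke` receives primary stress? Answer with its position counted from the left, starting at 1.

Weights: 1 ke L, 2 go L, 3 bid H, 4 mo L, 5 mi:k H, 6 pu: L, 7 grid H, 8 ga: L, 9 ke L.
Parse left to right (heavy = foot alone; LL = one foot; stranded L unfooted): (ke.ˈgo) (ˈbid) mo (ˈmi:k) pu: (ˈgrid) (ga:.ˈke).
Foot heads: 2, 3, 5, 7, 9.
Primary stress on the rightmost head = syllable 9.
Primary stress: syllable 9 → ke.go.bid.mo.mi:k.pu:.grid.ga:.ˈke.

9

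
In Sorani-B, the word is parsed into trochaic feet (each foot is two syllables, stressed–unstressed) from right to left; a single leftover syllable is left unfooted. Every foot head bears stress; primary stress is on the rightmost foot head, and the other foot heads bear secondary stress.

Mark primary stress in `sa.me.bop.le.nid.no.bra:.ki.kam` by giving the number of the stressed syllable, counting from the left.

Parse right to left into trochaic (ˈσσ) feet: sa (ˈme.bop) (ˈle.nid) (ˈno.bra:) (ˈki.kam). Syllable 1 is left unfooted.
Foot heads (stressed positions): 2, 4, 6, 8.
End Rule Rightmost: primary stress on the rightmost head = syllable 8.
Primary stress: syllable 8 → sa.me.bop.le.nid.no.bra:.ˈki.kam.

8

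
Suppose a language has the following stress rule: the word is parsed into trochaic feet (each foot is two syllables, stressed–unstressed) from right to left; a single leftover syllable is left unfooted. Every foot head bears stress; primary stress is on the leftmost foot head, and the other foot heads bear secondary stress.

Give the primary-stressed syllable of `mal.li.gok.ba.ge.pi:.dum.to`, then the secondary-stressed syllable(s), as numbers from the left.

Parse right to left into trochaic (ˈσσ) feet: (ˈmal.li) (ˈgok.ba) (ˈge.pi:) (ˈdum.to).
Foot heads (stressed positions): 1, 3, 5, 7.
End Rule Leftmost: primary stress on the leftmost head = syllable 1.
Secondary stress on 3, 5, 7: ˈmal.li.ˌgok.ba.ˌge.pi:.ˌdum.to.

primary 1, secondary 3, 5, 7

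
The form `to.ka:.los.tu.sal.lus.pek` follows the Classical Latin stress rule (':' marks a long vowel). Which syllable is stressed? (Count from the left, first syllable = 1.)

Classical Latin: stress the penult if heavy (long vowel or closed), else the antepenult.
Weights: 5 sal H, 6 lus H, 7 pek H.
The penult (syllable 6, lus) is heavy, so it takes stress.
Stress on syllable 6: to.ka:.los.tu.sal.ˈlus.pek.

6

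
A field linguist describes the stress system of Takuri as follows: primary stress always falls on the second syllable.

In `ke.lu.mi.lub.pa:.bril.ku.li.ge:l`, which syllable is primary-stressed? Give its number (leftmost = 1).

2

The word has 9 syllables; the second syllable is syllable 2 (lu).
Primary stress: syllable 2 → ke.ˈlu.mi.lub.pa:.bril.ku.li.ge:l.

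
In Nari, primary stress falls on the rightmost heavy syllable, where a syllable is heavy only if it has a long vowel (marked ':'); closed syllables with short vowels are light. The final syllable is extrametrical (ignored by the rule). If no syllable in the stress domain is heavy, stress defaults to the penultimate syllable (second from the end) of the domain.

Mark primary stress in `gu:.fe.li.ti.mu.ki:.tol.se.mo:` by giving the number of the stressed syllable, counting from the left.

The final syllable (9, mo:) is extrametrical; the stress domain is syllables 1–8.
Weights: 1 gu: H, 2 fe L, 3 li L, 4 ti L, 5 mu L, 6 ki: H, 7 tol L, 8 se L.
Heavy syllables in the domain: 1, 6. The rightmost is syllable 6 (ki:).
Primary stress: syllable 6 → gu:.fe.li.ti.mu.ˈki:.tol.se.mo:.

6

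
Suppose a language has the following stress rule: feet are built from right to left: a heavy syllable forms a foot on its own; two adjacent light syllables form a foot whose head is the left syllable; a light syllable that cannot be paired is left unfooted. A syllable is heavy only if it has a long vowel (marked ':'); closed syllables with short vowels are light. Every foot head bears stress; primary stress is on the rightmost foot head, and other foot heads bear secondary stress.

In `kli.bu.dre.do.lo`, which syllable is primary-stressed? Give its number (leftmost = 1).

4

Weights: 1 kli L, 2 bu L, 3 dre L, 4 do L, 5 lo L.
Parse right to left (heavy = foot alone; LL = one foot; stranded L unfooted): kli (ˈbu.dre) (ˈdo.lo).
Foot heads: 2, 4.
Primary stress on the rightmost head = syllable 4.
Primary stress: syllable 4 → kli.bu.dre.ˈdo.lo.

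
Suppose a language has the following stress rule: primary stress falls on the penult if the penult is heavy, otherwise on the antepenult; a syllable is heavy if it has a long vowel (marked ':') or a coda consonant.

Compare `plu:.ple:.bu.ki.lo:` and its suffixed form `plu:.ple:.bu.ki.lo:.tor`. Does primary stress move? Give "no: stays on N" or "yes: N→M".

Base `plu:.ple:.bu.ki.lo:` (5 syllables):
  Weights: 3 bu L, 4 ki L, 5 lo: H.
  The penult (syllable 4, ki) is light, so stress falls on the antepenult (syllable 3, bu).
  → primary stress on syllable 3.
Suffixed `plu:.ple:.bu.ki.lo:.tor` (6 syllables):
  Weights: 4 ki L, 5 lo: H, 6 tor H.
  The penult (syllable 5, lo:) is heavy, so it takes stress.
  → primary stress on syllable 5.

yes: 3→5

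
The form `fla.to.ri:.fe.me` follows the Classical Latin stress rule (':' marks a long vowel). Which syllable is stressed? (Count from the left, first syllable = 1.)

Classical Latin: stress the penult if heavy (long vowel or closed), else the antepenult.
Weights: 3 ri: H, 4 fe L, 5 me L.
The penult (syllable 4, fe) is light, so stress falls on the antepenult (syllable 3, ri:).
Stress on syllable 3: fla.to.ˈri:.fe.me.

3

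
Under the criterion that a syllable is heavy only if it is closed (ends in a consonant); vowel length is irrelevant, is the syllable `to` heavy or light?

`to`: short vowel, open (no coda). Open (no coda) → light.

light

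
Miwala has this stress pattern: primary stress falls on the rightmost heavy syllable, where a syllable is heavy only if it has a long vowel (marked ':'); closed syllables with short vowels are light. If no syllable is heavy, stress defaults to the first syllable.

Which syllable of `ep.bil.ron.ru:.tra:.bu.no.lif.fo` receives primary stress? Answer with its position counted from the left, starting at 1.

5

Weights: 1 ep L, 2 bil L, 3 ron L, 4 ru: H, 5 tra: H, 6 bu L, 7 no L, 8 lif L, 9 fo L.
Heavy syllables in the domain: 4, 5. The rightmost is syllable 5 (tra:).
Primary stress: syllable 5 → ep.bil.ron.ru:.ˈtra:.bu.no.lif.fo.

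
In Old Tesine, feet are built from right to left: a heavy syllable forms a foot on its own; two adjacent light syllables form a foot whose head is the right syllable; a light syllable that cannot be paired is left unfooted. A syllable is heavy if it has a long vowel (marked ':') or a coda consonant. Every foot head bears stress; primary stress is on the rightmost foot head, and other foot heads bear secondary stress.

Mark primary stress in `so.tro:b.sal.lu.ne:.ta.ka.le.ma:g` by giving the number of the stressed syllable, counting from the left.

Weights: 1 so L, 2 tro:b H, 3 sal H, 4 lu L, 5 ne: H, 6 ta L, 7 ka L, 8 le L, 9 ma:g H.
Parse right to left (heavy = foot alone; LL = one foot; stranded L unfooted): so (ˈtro:b) (ˈsal) lu (ˈne:) ta (ka.ˈle) (ˈma:g).
Foot heads: 2, 3, 5, 8, 9.
Primary stress on the rightmost head = syllable 9.
Primary stress: syllable 9 → so.tro:b.sal.lu.ne:.ta.ka.le.ˈma:g.

9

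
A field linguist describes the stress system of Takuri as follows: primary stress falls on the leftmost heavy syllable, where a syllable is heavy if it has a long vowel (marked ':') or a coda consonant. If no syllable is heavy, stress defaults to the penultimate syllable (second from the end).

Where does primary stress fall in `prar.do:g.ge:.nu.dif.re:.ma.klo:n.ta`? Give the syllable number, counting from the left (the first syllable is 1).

Weights: 1 prar H, 2 do:g H, 3 ge: H, 4 nu L, 5 dif H, 6 re: H, 7 ma L, 8 klo:n H, 9 ta L.
Heavy syllables in the domain: 1, 2, 3, 5, 6, 8. The leftmost is syllable 1 (prar).
Primary stress: syllable 1 → ˈprar.do:g.ge:.nu.dif.re:.ma.klo:n.ta.

1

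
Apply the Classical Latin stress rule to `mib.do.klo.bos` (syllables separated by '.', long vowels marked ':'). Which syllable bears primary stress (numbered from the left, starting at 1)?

2

Classical Latin: stress the penult if heavy (long vowel or closed), else the antepenult.
Weights: 2 do L, 3 klo L, 4 bos H.
The penult (syllable 3, klo) is light, so stress falls on the antepenult (syllable 2, do).
Stress on syllable 2: mib.ˈdo.klo.bos.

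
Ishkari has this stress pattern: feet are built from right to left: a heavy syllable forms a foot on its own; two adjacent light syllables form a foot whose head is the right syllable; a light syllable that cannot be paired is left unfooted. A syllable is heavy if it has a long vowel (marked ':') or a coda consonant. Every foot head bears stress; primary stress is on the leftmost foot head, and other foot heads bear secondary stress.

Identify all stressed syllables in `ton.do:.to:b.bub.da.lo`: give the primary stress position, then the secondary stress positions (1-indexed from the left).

primary 1, secondary 2, 3, 4, 6

Weights: 1 ton H, 2 do: H, 3 to:b H, 4 bub H, 5 da L, 6 lo L.
Parse right to left (heavy = foot alone; LL = one foot; stranded L unfooted): (ˈton) (ˈdo:) (ˈto:b) (ˈbub) (da.ˈlo).
Foot heads: 1, 2, 3, 4, 6.
Primary stress on the leftmost head = syllable 1.
Secondary stress on 2, 3, 4, 6: ˈton.ˌdo:.ˌto:b.ˌbub.da.ˌlo.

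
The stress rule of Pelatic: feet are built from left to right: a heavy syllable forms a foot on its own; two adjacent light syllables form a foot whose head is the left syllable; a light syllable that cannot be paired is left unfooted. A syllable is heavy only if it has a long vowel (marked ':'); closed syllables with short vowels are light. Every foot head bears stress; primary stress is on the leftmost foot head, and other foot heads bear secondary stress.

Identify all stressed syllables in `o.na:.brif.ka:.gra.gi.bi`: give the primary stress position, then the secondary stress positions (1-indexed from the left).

primary 2, secondary 4, 5

Weights: 1 o L, 2 na: H, 3 brif L, 4 ka: H, 5 gra L, 6 gi L, 7 bi L.
Parse left to right (heavy = foot alone; LL = one foot; stranded L unfooted): o (ˈna:) brif (ˈka:) (ˈgra.gi) bi.
Foot heads: 2, 4, 5.
Primary stress on the leftmost head = syllable 2.
Secondary stress on 4, 5: o.ˈna:.brif.ˌka:.ˌgra.gi.bi.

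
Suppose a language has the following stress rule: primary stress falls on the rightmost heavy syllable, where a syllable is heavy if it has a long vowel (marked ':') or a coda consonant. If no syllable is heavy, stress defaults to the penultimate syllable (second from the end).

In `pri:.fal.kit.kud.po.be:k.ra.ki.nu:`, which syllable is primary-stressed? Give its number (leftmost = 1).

Weights: 1 pri: H, 2 fal H, 3 kit H, 4 kud H, 5 po L, 6 be:k H, 7 ra L, 8 ki L, 9 nu: H.
Heavy syllables in the domain: 1, 2, 3, 4, 6, 9. The rightmost is syllable 9 (nu:).
Primary stress: syllable 9 → pri:.fal.kit.kud.po.be:k.ra.ki.ˈnu:.

9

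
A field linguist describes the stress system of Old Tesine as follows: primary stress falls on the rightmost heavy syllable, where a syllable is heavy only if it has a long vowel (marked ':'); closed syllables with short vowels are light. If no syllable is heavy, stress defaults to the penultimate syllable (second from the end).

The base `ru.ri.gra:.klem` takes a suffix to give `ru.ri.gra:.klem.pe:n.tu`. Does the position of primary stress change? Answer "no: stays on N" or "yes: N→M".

Base `ru.ri.gra:.klem` (4 syllables):
  Weights: 1 ru L, 2 ri L, 3 gra: H, 4 klem L.
  Heavy syllables in the domain: 3. The rightmost is syllable 3 (gra:).
  → primary stress on syllable 3.
Suffixed `ru.ri.gra:.klem.pe:n.tu` (6 syllables):
  Weights: 1 ru L, 2 ri L, 3 gra: H, 4 klem L, 5 pe:n H, 6 tu L.
  Heavy syllables in the domain: 3, 5. The rightmost is syllable 5 (pe:n).
  → primary stress on syllable 5.

yes: 3→5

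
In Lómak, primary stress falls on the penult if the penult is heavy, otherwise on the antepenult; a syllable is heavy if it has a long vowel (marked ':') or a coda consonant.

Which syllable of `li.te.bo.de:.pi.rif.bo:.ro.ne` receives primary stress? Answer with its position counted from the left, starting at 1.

7

Weights: 7 bo: H, 8 ro L, 9 ne L.
The penult (syllable 8, ro) is light, so stress falls on the antepenult (syllable 7, bo:).
Primary stress: syllable 7 → li.te.bo.de:.pi.rif.ˈbo:.ro.ne.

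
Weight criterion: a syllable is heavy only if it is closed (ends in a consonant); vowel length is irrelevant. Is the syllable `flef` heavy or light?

heavy

`flef`: short vowel, closed (coda /f/). Closed (coda /f/) → heavy.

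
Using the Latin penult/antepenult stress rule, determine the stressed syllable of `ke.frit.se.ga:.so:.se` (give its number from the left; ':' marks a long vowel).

Classical Latin: stress the penult if heavy (long vowel or closed), else the antepenult.
Weights: 4 ga: H, 5 so: H, 6 se L.
The penult (syllable 5, so:) is heavy, so it takes stress.
Stress on syllable 5: ke.frit.se.ga:.ˈso:.se.

5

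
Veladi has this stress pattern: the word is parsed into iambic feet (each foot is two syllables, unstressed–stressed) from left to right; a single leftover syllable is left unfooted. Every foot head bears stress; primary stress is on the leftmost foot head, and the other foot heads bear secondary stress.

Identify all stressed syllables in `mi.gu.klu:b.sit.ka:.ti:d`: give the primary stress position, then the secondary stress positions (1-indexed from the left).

Parse left to right into iambic (σˈσ) feet: (mi.ˈgu) (klu:b.ˈsit) (ka:.ˈti:d).
Foot heads (stressed positions): 2, 4, 6.
End Rule Leftmost: primary stress on the leftmost head = syllable 2.
Secondary stress on 4, 6: mi.ˈgu.klu:b.ˌsit.ka:.ˌti:d.

primary 2, secondary 4, 6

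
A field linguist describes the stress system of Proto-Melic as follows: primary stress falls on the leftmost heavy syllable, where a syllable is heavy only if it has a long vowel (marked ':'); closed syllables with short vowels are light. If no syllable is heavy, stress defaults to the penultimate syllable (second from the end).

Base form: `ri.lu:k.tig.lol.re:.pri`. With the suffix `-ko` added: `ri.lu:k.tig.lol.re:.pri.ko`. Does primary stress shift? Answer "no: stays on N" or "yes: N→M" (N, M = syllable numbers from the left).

Base `ri.lu:k.tig.lol.re:.pri` (6 syllables):
  Weights: 1 ri L, 2 lu:k H, 3 tig L, 4 lol L, 5 re: H, 6 pri L.
  Heavy syllables in the domain: 2, 5. The leftmost is syllable 2 (lu:k).
  → primary stress on syllable 2.
Suffixed `ri.lu:k.tig.lol.re:.pri.ko` (7 syllables):
  Weights: 1 ri L, 2 lu:k H, 3 tig L, 4 lol L, 5 re: H, 6 pri L, 7 ko L.
  Heavy syllables in the domain: 2, 5. The leftmost is syllable 2 (lu:k).
  → primary stress on syllable 2.

no: stays on 2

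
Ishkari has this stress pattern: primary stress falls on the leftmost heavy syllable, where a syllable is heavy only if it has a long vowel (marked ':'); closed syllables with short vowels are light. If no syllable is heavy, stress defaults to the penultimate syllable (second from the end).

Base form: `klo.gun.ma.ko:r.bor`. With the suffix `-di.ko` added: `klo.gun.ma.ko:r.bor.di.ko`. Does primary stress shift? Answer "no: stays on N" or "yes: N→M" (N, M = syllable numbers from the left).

Base `klo.gun.ma.ko:r.bor` (5 syllables):
  Weights: 1 klo L, 2 gun L, 3 ma L, 4 ko:r H, 5 bor L.
  Heavy syllables in the domain: 4. The leftmost is syllable 4 (ko:r).
  → primary stress on syllable 4.
Suffixed `klo.gun.ma.ko:r.bor.di.ko` (7 syllables):
  Weights: 1 klo L, 2 gun L, 3 ma L, 4 ko:r H, 5 bor L, 6 di L, 7 ko L.
  Heavy syllables in the domain: 4. The leftmost is syllable 4 (ko:r).
  → primary stress on syllable 4.

no: stays on 4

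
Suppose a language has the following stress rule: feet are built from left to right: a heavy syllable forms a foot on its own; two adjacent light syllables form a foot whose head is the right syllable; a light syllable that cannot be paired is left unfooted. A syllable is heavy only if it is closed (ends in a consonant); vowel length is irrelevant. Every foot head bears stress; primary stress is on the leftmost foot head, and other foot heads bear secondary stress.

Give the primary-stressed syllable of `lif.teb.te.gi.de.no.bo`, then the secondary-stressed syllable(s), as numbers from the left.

primary 1, secondary 2, 4, 6

Weights: 1 lif H, 2 teb H, 3 te L, 4 gi L, 5 de L, 6 no L, 7 bo L.
Parse left to right (heavy = foot alone; LL = one foot; stranded L unfooted): (ˈlif) (ˈteb) (te.ˈgi) (de.ˈno) bo.
Foot heads: 1, 2, 4, 6.
Primary stress on the leftmost head = syllable 1.
Secondary stress on 2, 4, 6: ˈlif.ˌteb.te.ˌgi.de.ˌno.bo.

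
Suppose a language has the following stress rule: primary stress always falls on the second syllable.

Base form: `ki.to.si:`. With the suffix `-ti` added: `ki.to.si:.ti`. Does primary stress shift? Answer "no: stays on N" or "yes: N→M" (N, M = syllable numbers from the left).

Base `ki.to.si:` (3 syllables):
  The word has 3 syllables; the second syllable is syllable 2 (to).
  → primary stress on syllable 2.
Suffixed `ki.to.si:.ti` (4 syllables):
  The word has 4 syllables; the second syllable is syllable 2 (to).
  → primary stress on syllable 2.

no: stays on 2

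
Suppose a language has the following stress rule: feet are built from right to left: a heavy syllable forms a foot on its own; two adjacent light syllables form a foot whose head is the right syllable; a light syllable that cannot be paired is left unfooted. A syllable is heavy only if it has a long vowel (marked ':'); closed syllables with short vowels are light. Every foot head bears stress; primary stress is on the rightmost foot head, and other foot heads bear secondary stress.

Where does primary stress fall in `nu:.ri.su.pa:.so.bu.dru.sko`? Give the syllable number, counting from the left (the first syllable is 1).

Weights: 1 nu: H, 2 ri L, 3 su L, 4 pa: H, 5 so L, 6 bu L, 7 dru L, 8 sko L.
Parse right to left (heavy = foot alone; LL = one foot; stranded L unfooted): (ˈnu:) (ri.ˈsu) (ˈpa:) (so.ˈbu) (dru.ˈsko).
Foot heads: 1, 3, 4, 6, 8.
Primary stress on the rightmost head = syllable 8.
Primary stress: syllable 8 → nu:.ri.su.pa:.so.bu.dru.ˈsko.

8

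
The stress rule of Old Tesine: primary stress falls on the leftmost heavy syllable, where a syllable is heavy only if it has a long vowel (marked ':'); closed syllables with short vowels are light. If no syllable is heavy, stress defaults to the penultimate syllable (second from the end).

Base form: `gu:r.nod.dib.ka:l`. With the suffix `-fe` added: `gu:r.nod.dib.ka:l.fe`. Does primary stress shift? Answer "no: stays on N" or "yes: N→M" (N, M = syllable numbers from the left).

no: stays on 1

Base `gu:r.nod.dib.ka:l` (4 syllables):
  Weights: 1 gu:r H, 2 nod L, 3 dib L, 4 ka:l H.
  Heavy syllables in the domain: 1, 4. The leftmost is syllable 1 (gu:r).
  → primary stress on syllable 1.
Suffixed `gu:r.nod.dib.ka:l.fe` (5 syllables):
  Weights: 1 gu:r H, 2 nod L, 3 dib L, 4 ka:l H, 5 fe L.
  Heavy syllables in the domain: 1, 4. The leftmost is syllable 1 (gu:r).
  → primary stress on syllable 1.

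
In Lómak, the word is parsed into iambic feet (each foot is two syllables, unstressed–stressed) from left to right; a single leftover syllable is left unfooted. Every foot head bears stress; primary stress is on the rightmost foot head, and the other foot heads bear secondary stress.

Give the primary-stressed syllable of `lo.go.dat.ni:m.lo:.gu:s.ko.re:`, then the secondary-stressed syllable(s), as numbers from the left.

primary 8, secondary 2, 4, 6

Parse left to right into iambic (σˈσ) feet: (lo.ˈgo) (dat.ˈni:m) (lo:.ˈgu:s) (ko.ˈre:).
Foot heads (stressed positions): 2, 4, 6, 8.
End Rule Rightmost: primary stress on the rightmost head = syllable 8.
Secondary stress on 2, 4, 6: lo.ˌgo.dat.ˌni:m.lo:.ˌgu:s.ko.ˈre:.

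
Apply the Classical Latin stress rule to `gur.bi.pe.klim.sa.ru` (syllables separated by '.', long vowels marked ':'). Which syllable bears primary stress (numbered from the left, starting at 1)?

4

Classical Latin: stress the penult if heavy (long vowel or closed), else the antepenult.
Weights: 4 klim H, 5 sa L, 6 ru L.
The penult (syllable 5, sa) is light, so stress falls on the antepenult (syllable 4, klim).
Stress on syllable 4: gur.bi.pe.ˈklim.sa.ru.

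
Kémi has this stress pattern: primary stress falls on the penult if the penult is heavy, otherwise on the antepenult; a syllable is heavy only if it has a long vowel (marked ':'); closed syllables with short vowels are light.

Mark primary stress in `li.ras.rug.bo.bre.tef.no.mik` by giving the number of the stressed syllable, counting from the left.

Weights: 6 tef L, 7 no L, 8 mik L.
The penult (syllable 7, no) is light, so stress falls on the antepenult (syllable 6, tef).
Primary stress: syllable 6 → li.ras.rug.bo.bre.ˈtef.no.mik.

6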